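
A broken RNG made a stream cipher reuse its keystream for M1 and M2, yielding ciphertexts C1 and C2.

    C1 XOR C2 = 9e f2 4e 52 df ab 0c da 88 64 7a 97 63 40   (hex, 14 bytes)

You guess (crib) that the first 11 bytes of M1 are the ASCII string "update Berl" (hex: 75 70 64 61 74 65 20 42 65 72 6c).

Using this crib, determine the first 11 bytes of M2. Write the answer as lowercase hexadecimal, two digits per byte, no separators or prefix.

Since C1 ⊕ C2 = M1 ⊕ M2, XORing with the guessed M1 bytes yields the corresponding M2 bytes: M2 = (C1 ⊕ C2) ⊕ M1.
byte 0: 9e ^ 75 = eb
byte 1: f2 ^ 70 = 82
byte 2: 4e ^ 64 = 2a
byte 3: 52 ^ 61 = 33
byte 4: df ^ 74 = ab
byte 5: ab ^ 65 = ce
byte 6: 0c ^ 20 = 2c
byte 7: da ^ 42 = 98
byte 8: 88 ^ 65 = ed
byte 9: 64 ^ 72 = 16
byte 10: 7a ^ 6c = 16

eb822a33abce2c98ed1616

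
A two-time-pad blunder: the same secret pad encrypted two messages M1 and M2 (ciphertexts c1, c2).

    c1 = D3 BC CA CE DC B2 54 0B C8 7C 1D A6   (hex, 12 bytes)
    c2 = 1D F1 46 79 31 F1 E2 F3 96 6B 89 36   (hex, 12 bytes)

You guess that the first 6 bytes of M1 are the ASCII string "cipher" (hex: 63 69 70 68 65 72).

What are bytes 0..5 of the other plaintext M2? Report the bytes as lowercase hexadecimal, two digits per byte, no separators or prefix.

ad24fcdf8831

First, c1 ⊕ c2 = (M1 ⊕ K) ⊕ (M2 ⊕ K) = M1 ⊕ M2, so the key drops out. Then M2 = (M1 ⊕ M2) ⊕ M1 over the first 6 bytes.
byte 0: (d3 ⊕ 1d) ⊕ 63 = ce ⊕ 63 = ad
byte 1: (bc ⊕ f1) ⊕ 69 = 4d ⊕ 69 = 24
byte 2: (ca ⊕ 46) ⊕ 70 = 8c ⊕ 70 = fc
byte 3: (ce ⊕ 79) ⊕ 68 = b7 ⊕ 68 = df
byte 4: (dc ⊕ 31) ⊕ 65 = ed ⊕ 65 = 88
byte 5: (b2 ⊕ f1) ⊕ 72 = 43 ⊕ 72 = 31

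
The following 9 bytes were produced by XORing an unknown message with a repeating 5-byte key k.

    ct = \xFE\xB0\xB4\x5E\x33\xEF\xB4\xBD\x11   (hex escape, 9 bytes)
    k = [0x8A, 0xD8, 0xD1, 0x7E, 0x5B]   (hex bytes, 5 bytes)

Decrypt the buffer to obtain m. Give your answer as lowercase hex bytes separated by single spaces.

The 5-byte key repeats, so the effective keystream is 8a d8 d1 7e 5b 8a d8 d1 7e.
byte 0: 254 XOR 138 = 116
byte 1: 176 XOR 216 = 104
byte 2: 180 XOR 209 = 101
byte 3:  94 XOR 126 =  32
byte 4:  51 XOR  91 = 104
byte 5: 239 XOR 138 = 101
byte 6: 180 XOR 216 = 108
byte 7: 189 XOR 209 = 108
byte 8:  17 XOR 126 = 111

74 68 65 20 68 65 6c 6c 6f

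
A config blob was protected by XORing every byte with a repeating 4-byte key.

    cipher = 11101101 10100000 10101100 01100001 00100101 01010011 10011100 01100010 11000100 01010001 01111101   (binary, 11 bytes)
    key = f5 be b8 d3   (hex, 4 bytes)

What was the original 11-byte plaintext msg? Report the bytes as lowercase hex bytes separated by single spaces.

The 4-byte key repeats, so the effective keystream is f5 be b8 d3 f5 be b8 d3 f5 be b8.
byte 0: ed ^ f5 = 18
byte 1: a0 ^ be = 1e
byte 2: ac ^ b8 = 14
byte 3: 61 ^ d3 = b2
byte 4: 25 ^ f5 = d0
byte 5: 53 ^ be = ed
byte 6: 9c ^ b8 = 24
byte 7: 62 ^ d3 = b1
byte 8: c4 ^ f5 = 31
byte 9: 51 ^ be = ef
byte 10: 7d ^ b8 = c5

18 1e 14 b2 d0 ed 24 b1 31 ef c5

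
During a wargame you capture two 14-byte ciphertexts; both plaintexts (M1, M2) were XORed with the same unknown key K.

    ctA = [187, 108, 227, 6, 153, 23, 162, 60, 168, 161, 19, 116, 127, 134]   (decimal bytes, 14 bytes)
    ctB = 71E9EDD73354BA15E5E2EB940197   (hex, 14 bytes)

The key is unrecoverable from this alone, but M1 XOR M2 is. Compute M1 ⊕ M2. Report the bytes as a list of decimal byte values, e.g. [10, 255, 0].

[202, 133, 14, 209, 170, 67, 24, 41, 77, 67, 248, 224, 126, 17]

ctA ⊕ ctB = (M1 ⊕ K) ⊕ (M2 ⊕ K) = M1 ⊕ M2 — the shared key cancels under XOR.
byte 0: 187 ⊕ 113 = 202
byte 1: 108 ⊕ 233 = 133
byte 2: 227 ⊕ 237 =  14
byte 3:   6 ⊕ 215 = 209
byte 4: 153 ⊕  51 = 170
byte 5:  23 ⊕  84 =  67
byte 6: 162 ⊕ 186 =  24
byte 7:  60 ⊕  21 =  41
byte 8: 168 ⊕ 229 =  77
byte 9: 161 ⊕ 226 =  67
byte 10:  19 ⊕ 235 = 248
byte 11: 116 ⊕ 148 = 224
byte 12: 127 ⊕   1 = 126
byte 13: 134 ⊕ 151 =  17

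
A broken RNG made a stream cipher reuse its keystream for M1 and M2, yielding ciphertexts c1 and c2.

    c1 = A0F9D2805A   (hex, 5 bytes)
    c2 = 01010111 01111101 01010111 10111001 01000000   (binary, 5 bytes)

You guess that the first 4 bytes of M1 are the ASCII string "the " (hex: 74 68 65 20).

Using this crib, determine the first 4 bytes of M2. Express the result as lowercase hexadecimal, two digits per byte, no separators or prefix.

83ece019

First, c1 ⊕ c2 = (M1 ⊕ K) ⊕ (M2 ⊕ K) = M1 ⊕ M2, so the key drops out. Then M2 = (M1 ⊕ M2) ⊕ M1 over the first 4 bytes.
byte 0: (a0 ⊕ 57) ⊕ 74 = f7 ⊕ 74 = 83
byte 1: (f9 ⊕ 7d) ⊕ 68 = 84 ⊕ 68 = ec
byte 2: (d2 ⊕ 57) ⊕ 65 = 85 ⊕ 65 = e0
byte 3: (80 ⊕ b9) ⊕ 20 = 39 ⊕ 20 = 19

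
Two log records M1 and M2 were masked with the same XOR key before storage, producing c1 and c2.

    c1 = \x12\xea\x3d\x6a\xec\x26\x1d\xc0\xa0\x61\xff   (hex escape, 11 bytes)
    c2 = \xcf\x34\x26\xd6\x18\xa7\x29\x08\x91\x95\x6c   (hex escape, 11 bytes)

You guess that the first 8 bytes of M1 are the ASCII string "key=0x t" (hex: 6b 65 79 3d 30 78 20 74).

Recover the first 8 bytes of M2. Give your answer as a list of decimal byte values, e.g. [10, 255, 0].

First, c1 ⊕ c2 = (M1 ⊕ K) ⊕ (M2 ⊕ K) = M1 ⊕ M2, so the key drops out. Then M2 = (M1 ⊕ M2) ⊕ M1 over the first 8 bytes.
byte 0: (12 xor cf) xor 6b = dd xor 6b = b6
byte 1: (ea xor 34) xor 65 = de xor 65 = bb
byte 2: (3d xor 26) xor 79 = 1b xor 79 = 62
byte 3: (6a xor d6) xor 3d = bc xor 3d = 81
byte 4: (ec xor 18) xor 30 = f4 xor 30 = c4
byte 5: (26 xor a7) xor 78 = 81 xor 78 = f9
byte 6: (1d xor 29) xor 20 = 34 xor 20 = 14
byte 7: (c0 xor 08) xor 74 = c8 xor 74 = bc

[182, 187, 98, 129, 196, 249, 20, 188]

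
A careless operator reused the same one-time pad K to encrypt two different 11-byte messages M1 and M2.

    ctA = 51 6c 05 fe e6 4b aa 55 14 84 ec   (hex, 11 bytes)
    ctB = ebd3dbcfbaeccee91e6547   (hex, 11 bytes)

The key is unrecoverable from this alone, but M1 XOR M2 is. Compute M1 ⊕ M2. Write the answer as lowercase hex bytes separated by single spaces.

ctA ⊕ ctB = (M1 ⊕ K) ⊕ (M2 ⊕ K) = M1 ⊕ M2 — the shared key cancels under XOR.
01010001 xor 11101011 = 10111010
01101100 xor 11010011 = 10111111
00000101 xor 11011011 = 11011110
11111110 xor 11001111 = 00110001
11100110 xor 10111010 = 01011100
01001011 xor 11101100 = 10100111
10101010 xor 11001110 = 01100100
01010101 xor 11101001 = 10111100
00010100 xor 00011110 = 00001010
10000100 xor 01100101 = 11100001
11101100 xor 01000111 = 10101011

ba bf de 31 5c a7 64 bc 0a e1 ab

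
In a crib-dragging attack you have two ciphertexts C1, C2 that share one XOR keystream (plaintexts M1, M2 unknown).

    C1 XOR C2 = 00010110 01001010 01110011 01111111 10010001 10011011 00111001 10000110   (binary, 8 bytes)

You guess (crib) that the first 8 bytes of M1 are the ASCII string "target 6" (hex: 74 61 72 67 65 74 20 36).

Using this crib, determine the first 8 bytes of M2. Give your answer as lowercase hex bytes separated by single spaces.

Since C1 ⊕ C2 = M1 ⊕ M2, XORing with the guessed M1 bytes yields the corresponding M2 bytes: M2 = (C1 ⊕ C2) ⊕ M1.
00010110 ^ 01110100 = 01100010
01001010 ^ 01100001 = 00101011
01110011 ^ 01110010 = 00000001
01111111 ^ 01100111 = 00011000
10010001 ^ 01100101 = 11110100
10011011 ^ 01110100 = 11101111
00111001 ^ 00100000 = 00011001
10000110 ^ 00110110 = 10110000

62 2b 01 18 f4 ef 19 b0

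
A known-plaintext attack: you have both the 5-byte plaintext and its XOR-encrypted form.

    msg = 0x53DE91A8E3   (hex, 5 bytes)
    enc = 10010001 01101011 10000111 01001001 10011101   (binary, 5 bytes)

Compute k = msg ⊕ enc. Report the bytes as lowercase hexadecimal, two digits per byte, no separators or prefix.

c2b516e17e

Since enc = msg ⊕ k, XORing both sides with msg gives k = msg ⊕ enc.
01010011 xor 10010001 = 11000010
11011110 xor 01101011 = 10110101
10010001 xor 10000111 = 00010110
10101000 xor 01001001 = 11100001
11100011 xor 10011101 = 01111110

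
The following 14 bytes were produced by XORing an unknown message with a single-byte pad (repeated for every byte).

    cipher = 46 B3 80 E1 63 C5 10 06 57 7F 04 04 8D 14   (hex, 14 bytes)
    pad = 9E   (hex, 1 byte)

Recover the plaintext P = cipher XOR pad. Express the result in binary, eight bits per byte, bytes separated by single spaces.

11011000 00101101 00011110 01111111 11111101 01011011 10001110 10011000 11001001 11100001 10011010 10011010 00010011 10001010

The 1-byte key repeats, so the effective keystream is 9e 9e 9e 9e 9e 9e 9e 9e 9e 9e 9e 9e 9e 9e.
byte 0: 46 XOR 9e = d8
byte 1: b3 XOR 9e = 2d
byte 2: 80 XOR 9e = 1e
byte 3: e1 XOR 9e = 7f
byte 4: 63 XOR 9e = fd
byte 5: c5 XOR 9e = 5b
byte 6: 10 XOR 9e = 8e
byte 7: 06 XOR 9e = 98
byte 8: 57 XOR 9e = c9
byte 9: 7f XOR 9e = e1
byte 10: 04 XOR 9e = 9a
byte 11: 04 XOR 9e = 9a
byte 12: 8d XOR 9e = 13
byte 13: 14 XOR 9e = 8a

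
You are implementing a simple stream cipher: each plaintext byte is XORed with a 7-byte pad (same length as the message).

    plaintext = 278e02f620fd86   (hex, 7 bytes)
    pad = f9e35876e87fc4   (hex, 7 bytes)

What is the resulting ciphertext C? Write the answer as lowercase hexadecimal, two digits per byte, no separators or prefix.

XOR is its own inverse, so applying the key byte-wise gives the result directly.
27 ^ f9 = de
8e ^ e3 = 6d
02 ^ 58 = 5a
f6 ^ 76 = 80
20 ^ e8 = c8
fd ^ 7f = 82
86 ^ c4 = 42

de6d5a80c88242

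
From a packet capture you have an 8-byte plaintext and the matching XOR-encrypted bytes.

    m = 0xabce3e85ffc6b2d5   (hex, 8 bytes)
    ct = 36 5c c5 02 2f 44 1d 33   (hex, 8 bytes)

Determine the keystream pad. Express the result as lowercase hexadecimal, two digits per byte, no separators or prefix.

9d92fb87d082afe6

Since ct = m ⊕ pad, XORing both sides with m gives pad = m ⊕ ct.
byte 0: 10101011 ⊕ 00110110 = 10011101
byte 1: 11001110 ⊕ 01011100 = 10010010
byte 2: 00111110 ⊕ 11000101 = 11111011
byte 3: 10000101 ⊕ 00000010 = 10000111
byte 4: 11111111 ⊕ 00101111 = 11010000
byte 5: 11000110 ⊕ 01000100 = 10000010
byte 6: 10110010 ⊕ 00011101 = 10101111
byte 7: 11010101 ⊕ 00110011 = 11100110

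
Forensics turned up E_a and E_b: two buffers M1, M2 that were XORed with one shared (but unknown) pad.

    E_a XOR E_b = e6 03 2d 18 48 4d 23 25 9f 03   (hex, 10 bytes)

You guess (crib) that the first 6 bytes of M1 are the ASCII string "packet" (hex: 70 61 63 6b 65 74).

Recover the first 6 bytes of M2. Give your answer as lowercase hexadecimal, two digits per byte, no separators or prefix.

Since E_a ⊕ E_b = M1 ⊕ M2, XORing with the guessed M1 bytes yields the corresponding M2 bytes: M2 = (E_a ⊕ E_b) ⊕ M1.
byte 0: 11100110 ⊕ 01110000 = 10010110
byte 1: 00000011 ⊕ 01100001 = 01100010
byte 2: 00101101 ⊕ 01100011 = 01001110
byte 3: 00011000 ⊕ 01101011 = 01110011
byte 4: 01001000 ⊕ 01100101 = 00101101
byte 5: 01001101 ⊕ 01110100 = 00111001

96624e732d39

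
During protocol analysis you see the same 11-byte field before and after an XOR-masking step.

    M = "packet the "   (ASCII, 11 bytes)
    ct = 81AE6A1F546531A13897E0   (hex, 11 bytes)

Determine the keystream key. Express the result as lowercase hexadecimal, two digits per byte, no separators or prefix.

Since ct = M ⊕ key, XORing both sides with M gives key = M ⊕ ct.
byte 0: 70 ^ 81 = f1
byte 1: 61 ^ ae = cf
byte 2: 63 ^ 6a = 09
byte 3: 6b ^ 1f = 74
byte 4: 65 ^ 54 = 31
byte 5: 74 ^ 65 = 11
byte 6: 20 ^ 31 = 11
byte 7: 74 ^ a1 = d5
byte 8: 68 ^ 38 = 50
byte 9: 65 ^ 97 = f2
byte 10: 20 ^ e0 = c0

f1cf0974311111d550f2c0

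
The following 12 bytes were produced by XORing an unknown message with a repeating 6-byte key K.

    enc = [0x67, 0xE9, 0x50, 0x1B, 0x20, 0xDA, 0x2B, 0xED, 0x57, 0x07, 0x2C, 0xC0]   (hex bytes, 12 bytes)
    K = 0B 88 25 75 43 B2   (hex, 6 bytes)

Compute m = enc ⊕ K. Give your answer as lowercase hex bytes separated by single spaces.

The 6-byte key repeats, so the effective keystream is 0b 88 25 75 43 b2 0b 88 25 75 43 b2.
byte 0: 67 ⊕ 0b = 6c
byte 1: e9 ⊕ 88 = 61
byte 2: 50 ⊕ 25 = 75
byte 3: 1b ⊕ 75 = 6e
byte 4: 20 ⊕ 43 = 63
byte 5: da ⊕ b2 = 68
byte 6: 2b ⊕ 0b = 20
byte 7: ed ⊕ 88 = 65
byte 8: 57 ⊕ 25 = 72
byte 9: 07 ⊕ 75 = 72
byte 10: 2c ⊕ 43 = 6f
byte 11: c0 ⊕ b2 = 72

6c 61 75 6e 63 68 20 65 72 72 6f 72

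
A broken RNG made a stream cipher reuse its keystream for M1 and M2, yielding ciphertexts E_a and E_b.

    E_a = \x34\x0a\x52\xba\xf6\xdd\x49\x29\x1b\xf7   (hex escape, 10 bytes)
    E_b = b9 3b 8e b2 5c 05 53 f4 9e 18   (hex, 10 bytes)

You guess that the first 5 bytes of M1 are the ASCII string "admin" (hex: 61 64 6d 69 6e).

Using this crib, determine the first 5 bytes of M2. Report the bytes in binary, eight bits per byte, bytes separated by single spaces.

First, E_a ⊕ E_b = (M1 ⊕ K) ⊕ (M2 ⊕ K) = M1 ⊕ M2, so the key drops out. Then M2 = (M1 ⊕ M2) ⊕ M1 over the first 5 bytes.
byte 0: (34 ^ b9) ^ 61 = 8d ^ 61 = ec
byte 1: (0a ^ 3b) ^ 64 = 31 ^ 64 = 55
byte 2: (52 ^ 8e) ^ 6d = dc ^ 6d = b1
byte 3: (ba ^ b2) ^ 69 = 08 ^ 69 = 61
byte 4: (f6 ^ 5c) ^ 6e = aa ^ 6e = c4

11101100 01010101 10110001 01100001 11000100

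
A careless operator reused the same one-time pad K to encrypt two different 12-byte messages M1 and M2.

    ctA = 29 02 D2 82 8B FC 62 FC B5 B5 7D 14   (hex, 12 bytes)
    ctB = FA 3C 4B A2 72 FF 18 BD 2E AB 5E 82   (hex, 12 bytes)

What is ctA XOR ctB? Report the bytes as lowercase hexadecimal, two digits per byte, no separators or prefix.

d33e9920f9037a419b1e2396

ctA ⊕ ctB = (M1 ⊕ K) ⊕ (M2 ⊕ K) = M1 ⊕ M2 — the shared key cancels under XOR.
byte 0: 29 ^ fa = d3
byte 1: 02 ^ 3c = 3e
byte 2: d2 ^ 4b = 99
byte 3: 82 ^ a2 = 20
byte 4: 8b ^ 72 = f9
byte 5: fc ^ ff = 03
byte 6: 62 ^ 18 = 7a
byte 7: fc ^ bd = 41
byte 8: b5 ^ 2e = 9b
byte 9: b5 ^ ab = 1e
byte 10: 7d ^ 5e = 23
byte 11: 14 ^ 82 = 96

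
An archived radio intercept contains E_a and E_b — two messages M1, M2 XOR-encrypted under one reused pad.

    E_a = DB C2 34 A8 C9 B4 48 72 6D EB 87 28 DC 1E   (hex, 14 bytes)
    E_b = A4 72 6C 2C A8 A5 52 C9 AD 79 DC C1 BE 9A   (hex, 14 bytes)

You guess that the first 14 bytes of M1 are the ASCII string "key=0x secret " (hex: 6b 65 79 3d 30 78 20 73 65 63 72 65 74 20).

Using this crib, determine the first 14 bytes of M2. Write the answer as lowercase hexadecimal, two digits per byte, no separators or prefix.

14d521b951693ac8a5f1298c16a4

First, E_a ⊕ E_b = (M1 ⊕ K) ⊕ (M2 ⊕ K) = M1 ⊕ M2, so the key drops out. Then M2 = (M1 ⊕ M2) ⊕ M1 over the first 14 bytes.
byte 0: (db xor a4) xor 6b = 7f xor 6b = 14
byte 1: (c2 xor 72) xor 65 = b0 xor 65 = d5
byte 2: (34 xor 6c) xor 79 = 58 xor 79 = 21
byte 3: (a8 xor 2c) xor 3d = 84 xor 3d = b9
byte 4: (c9 xor a8) xor 30 = 61 xor 30 = 51
byte 5: (b4 xor a5) xor 78 = 11 xor 78 = 69
byte 6: (48 xor 52) xor 20 = 1a xor 20 = 3a
byte 7: (72 xor c9) xor 73 = bb xor 73 = c8
byte 8: (6d xor ad) xor 65 = c0 xor 65 = a5
byte 9: (eb xor 79) xor 63 = 92 xor 63 = f1
byte 10: (87 xor dc) xor 72 = 5b xor 72 = 29
byte 11: (28 xor c1) xor 65 = e9 xor 65 = 8c
byte 12: (dc xor be) xor 74 = 62 xor 74 = 16
byte 13: (1e xor 9a) xor 20 = 84 xor 20 = a4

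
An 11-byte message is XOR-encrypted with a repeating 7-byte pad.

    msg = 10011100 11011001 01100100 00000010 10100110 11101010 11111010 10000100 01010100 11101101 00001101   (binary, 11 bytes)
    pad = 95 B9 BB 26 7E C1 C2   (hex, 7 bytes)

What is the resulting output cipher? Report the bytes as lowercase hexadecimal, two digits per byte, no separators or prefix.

The 7-byte key repeats, so the effective keystream is 95 b9 bb 26 7e c1 c2 95 b9 bb 26.
byte 0: 9c xor 95 = 09
byte 1: d9 xor b9 = 60
byte 2: 64 xor bb = df
byte 3: 02 xor 26 = 24
byte 4: a6 xor 7e = d8
byte 5: ea xor c1 = 2b
byte 6: fa xor c2 = 38
byte 7: 84 xor 95 = 11
byte 8: 54 xor b9 = ed
byte 9: ed xor bb = 56
byte 10: 0d xor 26 = 2b

0960df24d82b3811ed562b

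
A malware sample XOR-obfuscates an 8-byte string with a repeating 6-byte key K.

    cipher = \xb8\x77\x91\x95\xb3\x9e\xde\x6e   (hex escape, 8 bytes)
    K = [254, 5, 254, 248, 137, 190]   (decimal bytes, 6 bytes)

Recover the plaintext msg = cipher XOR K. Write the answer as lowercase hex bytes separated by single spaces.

The 6-byte key repeats, so the effective keystream is fe 05 fe f8 89 be fe 05.
byte 0: 10111000 xor 11111110 = 01000110
byte 1: 01110111 xor 00000101 = 01110010
byte 2: 10010001 xor 11111110 = 01101111
byte 3: 10010101 xor 11111000 = 01101101
byte 4: 10110011 xor 10001001 = 00111010
byte 5: 10011110 xor 10111110 = 00100000
byte 6: 11011110 xor 11111110 = 00100000
byte 7: 01101110 xor 00000101 = 01101011

46 72 6f 6d 3a 20 20 6b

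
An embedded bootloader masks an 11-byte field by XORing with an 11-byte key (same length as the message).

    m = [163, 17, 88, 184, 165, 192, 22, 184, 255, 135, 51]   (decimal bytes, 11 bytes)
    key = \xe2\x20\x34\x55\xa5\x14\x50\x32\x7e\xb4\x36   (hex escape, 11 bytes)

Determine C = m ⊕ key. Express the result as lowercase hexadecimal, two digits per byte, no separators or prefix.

41316ced00d4468a813305

10100011 XOR 11100010 = 01000001
00010001 XOR 00100000 = 00110001
01011000 XOR 00110100 = 01101100
10111000 XOR 01010101 = 11101101
10100101 XOR 10100101 = 00000000
11000000 XOR 00010100 = 11010100
00010110 XOR 01010000 = 01000110
10111000 XOR 00110010 = 10001010
11111111 XOR 01111110 = 10000001
10000111 XOR 10110100 = 00110011
00110011 XOR 00110110 = 00000101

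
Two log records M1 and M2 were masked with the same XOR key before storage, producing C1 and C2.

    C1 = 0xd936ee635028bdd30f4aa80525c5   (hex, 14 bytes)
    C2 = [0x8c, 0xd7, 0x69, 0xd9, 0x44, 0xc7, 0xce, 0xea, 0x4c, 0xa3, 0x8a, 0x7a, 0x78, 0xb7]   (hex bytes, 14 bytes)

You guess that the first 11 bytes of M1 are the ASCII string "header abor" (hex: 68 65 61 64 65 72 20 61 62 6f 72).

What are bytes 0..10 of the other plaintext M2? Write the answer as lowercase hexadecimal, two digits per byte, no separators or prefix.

3d84e6de719d5358218650

First, C1 ⊕ C2 = (M1 ⊕ K) ⊕ (M2 ⊕ K) = M1 ⊕ M2, so the key drops out. Then M2 = (M1 ⊕ M2) ⊕ M1 over the first 11 bytes.
byte 0: (d9 ^ 8c) ^ 68 = 55 ^ 68 = 3d
byte 1: (36 ^ d7) ^ 65 = e1 ^ 65 = 84
byte 2: (ee ^ 69) ^ 61 = 87 ^ 61 = e6
byte 3: (63 ^ d9) ^ 64 = ba ^ 64 = de
byte 4: (50 ^ 44) ^ 65 = 14 ^ 65 = 71
byte 5: (28 ^ c7) ^ 72 = ef ^ 72 = 9d
byte 6: (bd ^ ce) ^ 20 = 73 ^ 20 = 53
byte 7: (d3 ^ ea) ^ 61 = 39 ^ 61 = 58
byte 8: (0f ^ 4c) ^ 62 = 43 ^ 62 = 21
byte 9: (4a ^ a3) ^ 6f = e9 ^ 6f = 86
byte 10: (a8 ^ 8a) ^ 72 = 22 ^ 72 = 50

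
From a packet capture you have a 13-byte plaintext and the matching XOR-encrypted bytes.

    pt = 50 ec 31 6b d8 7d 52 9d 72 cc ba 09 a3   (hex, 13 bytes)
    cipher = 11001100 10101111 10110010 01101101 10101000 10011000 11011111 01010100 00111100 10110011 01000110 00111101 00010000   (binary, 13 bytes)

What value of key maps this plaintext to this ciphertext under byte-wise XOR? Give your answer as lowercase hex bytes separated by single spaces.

9c 43 83 06 70 e5 8d c9 4e 7f fc 34 b3

Since cipher = pt ⊕ key, XORing both sides with pt gives key = pt ⊕ cipher.
byte 0: 50 xor cc = 9c
byte 1: ec xor af = 43
byte 2: 31 xor b2 = 83
byte 3: 6b xor 6d = 06
byte 4: d8 xor a8 = 70
byte 5: 7d xor 98 = e5
byte 6: 52 xor df = 8d
byte 7: 9d xor 54 = c9
byte 8: 72 xor 3c = 4e
byte 9: cc xor b3 = 7f
byte 10: ba xor 46 = fc
byte 11: 09 xor 3d = 34
byte 12: a3 xor 10 = b3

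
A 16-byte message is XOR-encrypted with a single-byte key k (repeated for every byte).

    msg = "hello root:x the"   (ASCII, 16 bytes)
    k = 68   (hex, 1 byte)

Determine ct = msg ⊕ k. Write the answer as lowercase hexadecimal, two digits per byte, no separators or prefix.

000d040407481a07071c5210481c000d

The 1-byte key repeats, so the effective keystream is 68 68 68 68 68 68 68 68 68 68 68 68 68 68 68 68.
byte 0: 68 XOR 68 = 00
byte 1: 65 XOR 68 = 0d
byte 2: 6c XOR 68 = 04
byte 3: 6c XOR 68 = 04
byte 4: 6f XOR 68 = 07
byte 5: 20 XOR 68 = 48
byte 6: 72 XOR 68 = 1a
byte 7: 6f XOR 68 = 07
byte 8: 6f XOR 68 = 07
byte 9: 74 XOR 68 = 1c
byte 10: 3a XOR 68 = 52
byte 11: 78 XOR 68 = 10
byte 12: 20 XOR 68 = 48
byte 13: 74 XOR 68 = 1c
byte 14: 68 XOR 68 = 00
byte 15: 65 XOR 68 = 0d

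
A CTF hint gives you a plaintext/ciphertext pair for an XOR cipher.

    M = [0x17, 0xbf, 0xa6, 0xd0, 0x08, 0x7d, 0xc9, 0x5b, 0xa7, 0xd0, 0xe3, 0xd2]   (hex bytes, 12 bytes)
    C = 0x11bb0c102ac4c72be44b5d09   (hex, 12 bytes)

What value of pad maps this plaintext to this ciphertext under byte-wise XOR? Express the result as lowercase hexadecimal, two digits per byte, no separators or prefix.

Since C = M ⊕ pad, XORing both sides with M gives pad = M ⊕ C.
byte 0: 17 ⊕ 11 = 06
byte 1: bf ⊕ bb = 04
byte 2: a6 ⊕ 0c = aa
byte 3: d0 ⊕ 10 = c0
byte 4: 08 ⊕ 2a = 22
byte 5: 7d ⊕ c4 = b9
byte 6: c9 ⊕ c7 = 0e
byte 7: 5b ⊕ 2b = 70
byte 8: a7 ⊕ e4 = 43
byte 9: d0 ⊕ 4b = 9b
byte 10: e3 ⊕ 5d = be
byte 11: d2 ⊕ 09 = db

0604aac022b90e70439bbedb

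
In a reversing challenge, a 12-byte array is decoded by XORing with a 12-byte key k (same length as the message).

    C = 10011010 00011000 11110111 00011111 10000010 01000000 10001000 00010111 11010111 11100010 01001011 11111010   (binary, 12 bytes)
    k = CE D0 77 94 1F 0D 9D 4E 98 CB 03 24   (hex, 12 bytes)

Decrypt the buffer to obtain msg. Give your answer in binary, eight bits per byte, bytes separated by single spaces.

9a xor ce = 54
18 xor d0 = c8
f7 xor 77 = 80
1f xor 94 = 8b
82 xor 1f = 9d
40 xor 0d = 4d
88 xor 9d = 15
17 xor 4e = 59
d7 xor 98 = 4f
e2 xor cb = 29
4b xor 03 = 48
fa xor 24 = de

01010100 11001000 10000000 10001011 10011101 01001101 00010101 01011001 01001111 00101001 01001000 11011110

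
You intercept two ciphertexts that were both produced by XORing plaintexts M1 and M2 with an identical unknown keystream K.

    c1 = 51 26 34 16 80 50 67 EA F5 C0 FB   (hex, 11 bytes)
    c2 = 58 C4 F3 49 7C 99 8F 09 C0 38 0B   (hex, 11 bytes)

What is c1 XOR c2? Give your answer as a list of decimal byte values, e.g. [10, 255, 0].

c1 ⊕ c2 = (M1 ⊕ K) ⊕ (M2 ⊕ K) = M1 ⊕ M2 — the shared key cancels under XOR.
byte 0: 51 ⊕ 58 = 09
byte 1: 26 ⊕ c4 = e2
byte 2: 34 ⊕ f3 = c7
byte 3: 16 ⊕ 49 = 5f
byte 4: 80 ⊕ 7c = fc
byte 5: 50 ⊕ 99 = c9
byte 6: 67 ⊕ 8f = e8
byte 7: ea ⊕ 09 = e3
byte 8: f5 ⊕ c0 = 35
byte 9: c0 ⊕ 38 = f8
byte 10: fb ⊕ 0b = f0

[9, 226, 199, 95, 252, 201, 232, 227, 53, 248, 240]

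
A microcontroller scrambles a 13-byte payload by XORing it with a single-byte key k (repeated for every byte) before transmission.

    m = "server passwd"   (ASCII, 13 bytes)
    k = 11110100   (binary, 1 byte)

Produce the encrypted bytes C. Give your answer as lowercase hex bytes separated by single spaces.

87 91 86 82 91 86 d4 84 95 87 87 83 90

The 1-byte key repeats, so the effective keystream is f4 f4 f4 f4 f4 f4 f4 f4 f4 f4 f4 f4 f4.
byte 0: 73 ⊕ f4 = 87
byte 1: 65 ⊕ f4 = 91
byte 2: 72 ⊕ f4 = 86
byte 3: 76 ⊕ f4 = 82
byte 4: 65 ⊕ f4 = 91
byte 5: 72 ⊕ f4 = 86
byte 6: 20 ⊕ f4 = d4
byte 7: 70 ⊕ f4 = 84
byte 8: 61 ⊕ f4 = 95
byte 9: 73 ⊕ f4 = 87
byte 10: 73 ⊕ f4 = 87
byte 11: 77 ⊕ f4 = 83
byte 12: 64 ⊕ f4 = 90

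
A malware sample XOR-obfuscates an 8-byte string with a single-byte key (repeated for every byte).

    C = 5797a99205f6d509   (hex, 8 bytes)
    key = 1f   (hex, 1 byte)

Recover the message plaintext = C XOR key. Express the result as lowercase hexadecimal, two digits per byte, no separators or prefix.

4888b68d1ae9ca16

The 1-byte key repeats, so the effective keystream is 1f 1f 1f 1f 1f 1f 1f 1f.
byte 0: 57 ⊕ 1f = 48
byte 1: 97 ⊕ 1f = 88
byte 2: a9 ⊕ 1f = b6
byte 3: 92 ⊕ 1f = 8d
byte 4: 05 ⊕ 1f = 1a
byte 5: f6 ⊕ 1f = e9
byte 6: d5 ⊕ 1f = ca
byte 7: 09 ⊕ 1f = 16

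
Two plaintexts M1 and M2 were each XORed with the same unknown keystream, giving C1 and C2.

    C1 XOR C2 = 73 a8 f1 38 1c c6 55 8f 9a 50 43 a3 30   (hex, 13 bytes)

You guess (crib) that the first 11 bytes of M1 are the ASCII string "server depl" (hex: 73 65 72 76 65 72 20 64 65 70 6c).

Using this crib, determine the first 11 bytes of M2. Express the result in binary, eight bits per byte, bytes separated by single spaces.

00000000 11001101 10000011 01001110 01111001 10110100 01110101 11101011 11111111 00100000 00101111

Since C1 ⊕ C2 = M1 ⊕ M2, XORing with the guessed M1 bytes yields the corresponding M2 bytes: M2 = (C1 ⊕ C2) ⊕ M1.
byte 0: 115 ^ 115 =   0
byte 1: 168 ^ 101 = 205
byte 2: 241 ^ 114 = 131
byte 3:  56 ^ 118 =  78
byte 4:  28 ^ 101 = 121
byte 5: 198 ^ 114 = 180
byte 6:  85 ^  32 = 117
byte 7: 143 ^ 100 = 235
byte 8: 154 ^ 101 = 255
byte 9:  80 ^ 112 =  32
byte 10:  67 ^ 108 =  47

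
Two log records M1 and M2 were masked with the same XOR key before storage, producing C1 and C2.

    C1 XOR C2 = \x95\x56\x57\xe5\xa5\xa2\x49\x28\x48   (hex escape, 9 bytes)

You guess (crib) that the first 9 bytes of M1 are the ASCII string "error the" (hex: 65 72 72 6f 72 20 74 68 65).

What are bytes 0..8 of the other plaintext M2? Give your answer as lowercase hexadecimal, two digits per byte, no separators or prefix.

f024258ad7823d402d

Since C1 ⊕ C2 = M1 ⊕ M2, XORing with the guessed M1 bytes yields the corresponding M2 bytes: M2 = (C1 ⊕ C2) ⊕ M1.
95 XOR 65 = f0
56 XOR 72 = 24
57 XOR 72 = 25
e5 XOR 6f = 8a
a5 XOR 72 = d7
a2 XOR 20 = 82
49 XOR 74 = 3d
28 XOR 68 = 40
48 XOR 65 = 2d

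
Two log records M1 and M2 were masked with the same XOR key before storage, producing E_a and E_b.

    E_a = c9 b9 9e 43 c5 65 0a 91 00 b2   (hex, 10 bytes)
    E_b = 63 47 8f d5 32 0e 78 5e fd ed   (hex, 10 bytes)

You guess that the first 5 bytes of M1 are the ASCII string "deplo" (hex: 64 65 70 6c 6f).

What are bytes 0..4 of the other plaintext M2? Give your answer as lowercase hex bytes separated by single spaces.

First, E_a ⊕ E_b = (M1 ⊕ K) ⊕ (M2 ⊕ K) = M1 ⊕ M2, so the key drops out. Then M2 = (M1 ⊕ M2) ⊕ M1 over the first 5 bytes.
byte 0: (c9 ^ 63) ^ 64 = aa ^ 64 = ce
byte 1: (b9 ^ 47) ^ 65 = fe ^ 65 = 9b
byte 2: (9e ^ 8f) ^ 70 = 11 ^ 70 = 61
byte 3: (43 ^ d5) ^ 6c = 96 ^ 6c = fa
byte 4: (c5 ^ 32) ^ 6f = f7 ^ 6f = 98

ce 9b 61 fa 98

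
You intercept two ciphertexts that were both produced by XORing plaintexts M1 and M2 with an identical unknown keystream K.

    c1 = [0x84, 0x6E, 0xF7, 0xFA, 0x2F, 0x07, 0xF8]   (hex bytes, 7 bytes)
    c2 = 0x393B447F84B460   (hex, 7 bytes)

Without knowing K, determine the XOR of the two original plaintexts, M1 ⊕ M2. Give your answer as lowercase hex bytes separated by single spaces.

bd 55 b3 85 ab b3 98

c1 ⊕ c2 = (M1 ⊕ K) ⊕ (M2 ⊕ K) = M1 ⊕ M2 — the shared key cancels under XOR.
84 XOR 39 = bd
6e XOR 3b = 55
f7 XOR 44 = b3
fa XOR 7f = 85
2f XOR 84 = ab
07 XOR b4 = b3
f8 XOR 60 = 98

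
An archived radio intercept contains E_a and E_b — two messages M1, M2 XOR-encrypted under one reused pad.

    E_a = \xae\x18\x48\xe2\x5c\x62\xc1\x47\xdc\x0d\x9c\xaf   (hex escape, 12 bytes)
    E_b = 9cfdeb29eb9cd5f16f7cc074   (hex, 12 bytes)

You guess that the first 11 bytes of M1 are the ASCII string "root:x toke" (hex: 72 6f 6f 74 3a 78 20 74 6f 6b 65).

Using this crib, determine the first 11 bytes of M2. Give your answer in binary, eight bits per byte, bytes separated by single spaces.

First, E_a ⊕ E_b = (M1 ⊕ K) ⊕ (M2 ⊕ K) = M1 ⊕ M2, so the key drops out. Then M2 = (M1 ⊕ M2) ⊕ M1 over the first 11 bytes.
byte 0: (ae ^ 9c) ^ 72 = 32 ^ 72 = 40
byte 1: (18 ^ fd) ^ 6f = e5 ^ 6f = 8a
byte 2: (48 ^ eb) ^ 6f = a3 ^ 6f = cc
byte 3: (e2 ^ 29) ^ 74 = cb ^ 74 = bf
byte 4: (5c ^ eb) ^ 3a = b7 ^ 3a = 8d
byte 5: (62 ^ 9c) ^ 78 = fe ^ 78 = 86
byte 6: (c1 ^ d5) ^ 20 = 14 ^ 20 = 34
byte 7: (47 ^ f1) ^ 74 = b6 ^ 74 = c2
byte 8: (dc ^ 6f) ^ 6f = b3 ^ 6f = dc
byte 9: (0d ^ 7c) ^ 6b = 71 ^ 6b = 1a
byte 10: (9c ^ c0) ^ 65 = 5c ^ 65 = 39

01000000 10001010 11001100 10111111 10001101 10000110 00110100 11000010 11011100 00011010 00111001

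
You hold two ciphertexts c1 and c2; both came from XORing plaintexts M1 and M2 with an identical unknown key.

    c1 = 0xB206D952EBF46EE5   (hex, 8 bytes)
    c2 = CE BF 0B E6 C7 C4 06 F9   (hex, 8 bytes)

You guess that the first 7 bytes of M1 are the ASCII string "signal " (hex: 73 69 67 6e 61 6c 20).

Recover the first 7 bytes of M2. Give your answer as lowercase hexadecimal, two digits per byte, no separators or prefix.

First, c1 ⊕ c2 = (M1 ⊕ K) ⊕ (M2 ⊕ K) = M1 ⊕ M2, so the key drops out. Then M2 = (M1 ⊕ M2) ⊕ M1 over the first 7 bytes.
byte 0: (b2 XOR ce) XOR 73 = 7c XOR 73 = 0f
byte 1: (06 XOR bf) XOR 69 = b9 XOR 69 = d0
byte 2: (d9 XOR 0b) XOR 67 = d2 XOR 67 = b5
byte 3: (52 XOR e6) XOR 6e = b4 XOR 6e = da
byte 4: (eb XOR c7) XOR 61 = 2c XOR 61 = 4d
byte 5: (f4 XOR c4) XOR 6c = 30 XOR 6c = 5c
byte 6: (6e XOR 06) XOR 20 = 68 XOR 20 = 48

0fd0b5da4d5c48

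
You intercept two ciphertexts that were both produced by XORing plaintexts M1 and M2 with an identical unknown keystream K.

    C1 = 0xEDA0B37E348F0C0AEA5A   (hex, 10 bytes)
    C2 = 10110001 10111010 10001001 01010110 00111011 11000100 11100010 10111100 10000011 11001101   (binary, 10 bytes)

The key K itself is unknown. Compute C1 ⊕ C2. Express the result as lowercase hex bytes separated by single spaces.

5c 1a 3a 28 0f 4b ee b6 69 97

C1 ⊕ C2 = (M1 ⊕ K) ⊕ (M2 ⊕ K) = M1 ⊕ M2 — the shared key cancels under XOR.
byte 0: 237 xor 177 =  92
byte 1: 160 xor 186 =  26
byte 2: 179 xor 137 =  58
byte 3: 126 xor  86 =  40
byte 4:  52 xor  59 =  15
byte 5: 143 xor 196 =  75
byte 6:  12 xor 226 = 238
byte 7:  10 xor 188 = 182
byte 8: 234 xor 131 = 105
byte 9:  90 xor 205 = 151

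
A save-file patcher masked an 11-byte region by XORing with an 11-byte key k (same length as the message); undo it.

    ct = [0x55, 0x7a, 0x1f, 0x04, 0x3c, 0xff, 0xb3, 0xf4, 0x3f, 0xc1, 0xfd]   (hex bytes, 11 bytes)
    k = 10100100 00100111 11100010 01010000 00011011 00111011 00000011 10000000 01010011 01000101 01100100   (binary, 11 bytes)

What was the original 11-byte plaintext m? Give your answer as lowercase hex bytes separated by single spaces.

f1 5d fd 54 27 c4 b0 74 6c 84 99

XOR is its own inverse, so applying the key byte-wise gives the result directly.
55 ^ a4 = f1
7a ^ 27 = 5d
1f ^ e2 = fd
04 ^ 50 = 54
3c ^ 1b = 27
ff ^ 3b = c4
b3 ^ 03 = b0
f4 ^ 80 = 74
3f ^ 53 = 6c
c1 ^ 45 = 84
fd ^ 64 = 99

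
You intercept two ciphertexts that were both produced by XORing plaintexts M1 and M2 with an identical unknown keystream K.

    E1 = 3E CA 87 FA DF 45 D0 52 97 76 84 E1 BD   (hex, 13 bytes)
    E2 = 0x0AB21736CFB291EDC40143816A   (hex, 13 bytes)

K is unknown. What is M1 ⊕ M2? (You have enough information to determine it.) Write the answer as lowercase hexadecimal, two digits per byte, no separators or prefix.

347890cc10f741bf5377c760d7

E1 ⊕ E2 = (M1 ⊕ K) ⊕ (M2 ⊕ K) = M1 ⊕ M2 — the shared key cancels under XOR.
 62 XOR  10 =  52
202 XOR 178 = 120
135 XOR  23 = 144
250 XOR  54 = 204
223 XOR 207 =  16
 69 XOR 178 = 247
208 XOR 145 =  65
 82 XOR 237 = 191
151 XOR 196 =  83
118 XOR   1 = 119
132 XOR  67 = 199
225 XOR 129 =  96
189 XOR 106 = 215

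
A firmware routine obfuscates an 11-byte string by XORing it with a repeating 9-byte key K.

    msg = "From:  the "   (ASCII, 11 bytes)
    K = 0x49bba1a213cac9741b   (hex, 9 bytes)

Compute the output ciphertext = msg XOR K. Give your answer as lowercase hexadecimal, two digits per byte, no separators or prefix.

0fc9cecf29eae900732c9b

The 9-byte key repeats, so the effective keystream is 49 bb a1 a2 13 ca c9 74 1b 49 bb.
byte 0: 46 ⊕ 49 = 0f
byte 1: 72 ⊕ bb = c9
byte 2: 6f ⊕ a1 = ce
byte 3: 6d ⊕ a2 = cf
byte 4: 3a ⊕ 13 = 29
byte 5: 20 ⊕ ca = ea
byte 6: 20 ⊕ c9 = e9
byte 7: 74 ⊕ 74 = 00
byte 8: 68 ⊕ 1b = 73
byte 9: 65 ⊕ 49 = 2c
byte 10: 20 ⊕ bb = 9b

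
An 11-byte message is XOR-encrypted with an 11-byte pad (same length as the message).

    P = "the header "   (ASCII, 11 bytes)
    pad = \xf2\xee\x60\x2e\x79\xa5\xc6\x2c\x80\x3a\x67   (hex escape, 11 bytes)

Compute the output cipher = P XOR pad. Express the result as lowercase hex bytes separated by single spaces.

byte 0: 74 ^ f2 = 86
byte 1: 68 ^ ee = 86
byte 2: 65 ^ 60 = 05
byte 3: 20 ^ 2e = 0e
byte 4: 68 ^ 79 = 11
byte 5: 65 ^ a5 = c0
byte 6: 61 ^ c6 = a7
byte 7: 64 ^ 2c = 48
byte 8: 65 ^ 80 = e5
byte 9: 72 ^ 3a = 48
byte 10: 20 ^ 67 = 47

86 86 05 0e 11 c0 a7 48 e5 48 47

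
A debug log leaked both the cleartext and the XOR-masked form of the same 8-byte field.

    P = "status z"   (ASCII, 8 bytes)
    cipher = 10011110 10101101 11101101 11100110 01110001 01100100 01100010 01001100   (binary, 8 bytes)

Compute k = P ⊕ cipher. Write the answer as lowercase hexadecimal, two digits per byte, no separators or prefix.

Since cipher = P ⊕ k, XORing both sides with P gives k = P ⊕ cipher.
byte 0: 73 ⊕ 9e = ed
byte 1: 74 ⊕ ad = d9
byte 2: 61 ⊕ ed = 8c
byte 3: 74 ⊕ e6 = 92
byte 4: 75 ⊕ 71 = 04
byte 5: 73 ⊕ 64 = 17
byte 6: 20 ⊕ 62 = 42
byte 7: 7a ⊕ 4c = 36

edd98c9204174236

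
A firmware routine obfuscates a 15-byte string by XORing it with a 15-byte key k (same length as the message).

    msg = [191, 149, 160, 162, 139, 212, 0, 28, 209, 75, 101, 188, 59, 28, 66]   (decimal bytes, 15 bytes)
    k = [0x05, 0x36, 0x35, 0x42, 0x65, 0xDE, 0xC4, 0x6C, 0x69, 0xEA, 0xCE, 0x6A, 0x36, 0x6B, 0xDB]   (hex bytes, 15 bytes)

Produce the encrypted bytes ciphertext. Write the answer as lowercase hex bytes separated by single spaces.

XOR is its own inverse, so applying the key byte-wise gives the result directly.
bf XOR 05 = ba
95 XOR 36 = a3
a0 XOR 35 = 95
a2 XOR 42 = e0
8b XOR 65 = ee
d4 XOR de = 0a
00 XOR c4 = c4
1c XOR 6c = 70
d1 XOR 69 = b8
4b XOR ea = a1
65 XOR ce = ab
bc XOR 6a = d6
3b XOR 36 = 0d
1c XOR 6b = 77
42 XOR db = 99

ba a3 95 e0 ee 0a c4 70 b8 a1 ab d6 0d 77 99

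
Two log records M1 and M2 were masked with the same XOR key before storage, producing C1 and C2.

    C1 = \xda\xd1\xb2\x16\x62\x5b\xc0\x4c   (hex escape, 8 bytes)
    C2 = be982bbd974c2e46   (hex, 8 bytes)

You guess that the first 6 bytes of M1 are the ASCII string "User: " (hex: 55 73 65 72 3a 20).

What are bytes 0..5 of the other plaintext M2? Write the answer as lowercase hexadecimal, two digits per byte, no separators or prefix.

First, C1 ⊕ C2 = (M1 ⊕ K) ⊕ (M2 ⊕ K) = M1 ⊕ M2, so the key drops out. Then M2 = (M1 ⊕ M2) ⊕ M1 over the first 6 bytes.
byte 0: (da ^ be) ^ 55 = 64 ^ 55 = 31
byte 1: (d1 ^ 98) ^ 73 = 49 ^ 73 = 3a
byte 2: (b2 ^ 2b) ^ 65 = 99 ^ 65 = fc
byte 3: (16 ^ bd) ^ 72 = ab ^ 72 = d9
byte 4: (62 ^ 97) ^ 3a = f5 ^ 3a = cf
byte 5: (5b ^ 4c) ^ 20 = 17 ^ 20 = 37

313afcd9cf37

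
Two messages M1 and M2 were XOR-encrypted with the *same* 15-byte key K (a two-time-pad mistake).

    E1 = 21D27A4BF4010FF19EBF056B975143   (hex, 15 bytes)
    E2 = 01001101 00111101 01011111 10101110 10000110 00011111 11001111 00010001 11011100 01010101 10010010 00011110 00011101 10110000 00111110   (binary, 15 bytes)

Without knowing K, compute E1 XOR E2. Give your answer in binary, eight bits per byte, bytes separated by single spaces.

01101100 11101111 00100101 11100101 01110010 00011110 11000000 11100000 01000010 11101010 10010111 01110101 10001010 11100001 01111101

E1 ⊕ E2 = (M1 ⊕ K) ⊕ (M2 ⊕ K) = M1 ⊕ M2 — the shared key cancels under XOR.
byte 0: 21 ^ 4d = 6c
byte 1: d2 ^ 3d = ef
byte 2: 7a ^ 5f = 25
byte 3: 4b ^ ae = e5
byte 4: f4 ^ 86 = 72
byte 5: 01 ^ 1f = 1e
byte 6: 0f ^ cf = c0
byte 7: f1 ^ 11 = e0
byte 8: 9e ^ dc = 42
byte 9: bf ^ 55 = ea
byte 10: 05 ^ 92 = 97
byte 11: 6b ^ 1e = 75
byte 12: 97 ^ 1d = 8a
byte 13: 51 ^ b0 = e1
byte 14: 43 ^ 3e = 7d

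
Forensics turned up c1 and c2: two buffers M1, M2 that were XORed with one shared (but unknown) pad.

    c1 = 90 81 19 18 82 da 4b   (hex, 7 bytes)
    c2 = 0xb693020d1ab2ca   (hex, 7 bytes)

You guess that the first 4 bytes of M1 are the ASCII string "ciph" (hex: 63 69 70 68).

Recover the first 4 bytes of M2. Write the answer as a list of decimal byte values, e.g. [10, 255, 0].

First, c1 ⊕ c2 = (M1 ⊕ K) ⊕ (M2 ⊕ K) = M1 ⊕ M2, so the key drops out. Then M2 = (M1 ⊕ M2) ⊕ M1 over the first 4 bytes.
byte 0: (90 ⊕ b6) ⊕ 63 = 26 ⊕ 63 = 45
byte 1: (81 ⊕ 93) ⊕ 69 = 12 ⊕ 69 = 7b
byte 2: (19 ⊕ 02) ⊕ 70 = 1b ⊕ 70 = 6b
byte 3: (18 ⊕ 0d) ⊕ 68 = 15 ⊕ 68 = 7d

[69, 123, 107, 125]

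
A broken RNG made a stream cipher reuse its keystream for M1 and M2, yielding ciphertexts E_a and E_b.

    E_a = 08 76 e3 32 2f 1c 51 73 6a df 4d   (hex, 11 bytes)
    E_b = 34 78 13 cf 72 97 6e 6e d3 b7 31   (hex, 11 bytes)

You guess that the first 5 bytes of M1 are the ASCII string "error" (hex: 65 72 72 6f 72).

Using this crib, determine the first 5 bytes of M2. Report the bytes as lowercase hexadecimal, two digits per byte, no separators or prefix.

First, E_a ⊕ E_b = (M1 ⊕ K) ⊕ (M2 ⊕ K) = M1 ⊕ M2, so the key drops out. Then M2 = (M1 ⊕ M2) ⊕ M1 over the first 5 bytes.
byte 0: (08 ^ 34) ^ 65 = 3c ^ 65 = 59
byte 1: (76 ^ 78) ^ 72 = 0e ^ 72 = 7c
byte 2: (e3 ^ 13) ^ 72 = f0 ^ 72 = 82
byte 3: (32 ^ cf) ^ 6f = fd ^ 6f = 92
byte 4: (2f ^ 72) ^ 72 = 5d ^ 72 = 2f

597c82922f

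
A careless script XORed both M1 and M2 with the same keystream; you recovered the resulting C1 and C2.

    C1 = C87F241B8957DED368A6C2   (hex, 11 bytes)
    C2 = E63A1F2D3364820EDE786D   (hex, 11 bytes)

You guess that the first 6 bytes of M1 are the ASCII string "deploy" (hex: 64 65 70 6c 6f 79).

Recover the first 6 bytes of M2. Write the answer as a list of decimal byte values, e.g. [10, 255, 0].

First, C1 ⊕ C2 = (M1 ⊕ K) ⊕ (M2 ⊕ K) = M1 ⊕ M2, so the key drops out. Then M2 = (M1 ⊕ M2) ⊕ M1 over the first 6 bytes.
byte 0: (c8 ^ e6) ^ 64 = 2e ^ 64 = 4a
byte 1: (7f ^ 3a) ^ 65 = 45 ^ 65 = 20
byte 2: (24 ^ 1f) ^ 70 = 3b ^ 70 = 4b
byte 3: (1b ^ 2d) ^ 6c = 36 ^ 6c = 5a
byte 4: (89 ^ 33) ^ 6f = ba ^ 6f = d5
byte 5: (57 ^ 64) ^ 79 = 33 ^ 79 = 4a

[74, 32, 75, 90, 213, 74]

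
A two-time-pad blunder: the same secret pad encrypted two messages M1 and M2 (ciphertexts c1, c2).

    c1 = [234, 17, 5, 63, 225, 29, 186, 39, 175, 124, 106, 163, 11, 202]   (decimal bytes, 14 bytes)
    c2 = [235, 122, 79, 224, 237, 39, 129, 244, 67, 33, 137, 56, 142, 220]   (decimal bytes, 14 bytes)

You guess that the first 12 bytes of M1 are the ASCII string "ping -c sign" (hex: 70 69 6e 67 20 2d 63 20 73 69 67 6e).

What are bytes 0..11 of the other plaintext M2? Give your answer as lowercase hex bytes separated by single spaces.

71 02 24 b8 2c 17 58 f3 9f 34 84 f5

First, c1 ⊕ c2 = (M1 ⊕ K) ⊕ (M2 ⊕ K) = M1 ⊕ M2, so the key drops out. Then M2 = (M1 ⊕ M2) ⊕ M1 over the first 12 bytes.
byte 0: (ea xor eb) xor 70 = 01 xor 70 = 71
byte 1: (11 xor 7a) xor 69 = 6b xor 69 = 02
byte 2: (05 xor 4f) xor 6e = 4a xor 6e = 24
byte 3: (3f xor e0) xor 67 = df xor 67 = b8
byte 4: (e1 xor ed) xor 20 = 0c xor 20 = 2c
byte 5: (1d xor 27) xor 2d = 3a xor 2d = 17
byte 6: (ba xor 81) xor 63 = 3b xor 63 = 58
byte 7: (27 xor f4) xor 20 = d3 xor 20 = f3
byte 8: (af xor 43) xor 73 = ec xor 73 = 9f
byte 9: (7c xor 21) xor 69 = 5d xor 69 = 34
byte 10: (6a xor 89) xor 67 = e3 xor 67 = 84
byte 11: (a3 xor 38) xor 6e = 9b xor 6e = f5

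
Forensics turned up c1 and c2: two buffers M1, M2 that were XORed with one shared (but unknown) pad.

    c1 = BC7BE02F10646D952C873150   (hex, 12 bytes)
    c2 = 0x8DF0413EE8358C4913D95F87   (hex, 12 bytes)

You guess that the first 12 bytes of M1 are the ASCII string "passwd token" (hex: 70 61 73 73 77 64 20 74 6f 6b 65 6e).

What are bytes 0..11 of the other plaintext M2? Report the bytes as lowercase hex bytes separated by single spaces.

First, c1 ⊕ c2 = (M1 ⊕ K) ⊕ (M2 ⊕ K) = M1 ⊕ M2, so the key drops out. Then M2 = (M1 ⊕ M2) ⊕ M1 over the first 12 bytes.
byte 0: (bc XOR 8d) XOR 70 = 31 XOR 70 = 41
byte 1: (7b XOR f0) XOR 61 = 8b XOR 61 = ea
byte 2: (e0 XOR 41) XOR 73 = a1 XOR 73 = d2
byte 3: (2f XOR 3e) XOR 73 = 11 XOR 73 = 62
byte 4: (10 XOR e8) XOR 77 = f8 XOR 77 = 8f
byte 5: (64 XOR 35) XOR 64 = 51 XOR 64 = 35
byte 6: (6d XOR 8c) XOR 20 = e1 XOR 20 = c1
byte 7: (95 XOR 49) XOR 74 = dc XOR 74 = a8
byte 8: (2c XOR 13) XOR 6f = 3f XOR 6f = 50
byte 9: (87 XOR d9) XOR 6b = 5e XOR 6b = 35
byte 10: (31 XOR 5f) XOR 65 = 6e XOR 65 = 0b
byte 11: (50 XOR 87) XOR 6e = d7 XOR 6e = b9

41 ea d2 62 8f 35 c1 a8 50 35 0b b9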